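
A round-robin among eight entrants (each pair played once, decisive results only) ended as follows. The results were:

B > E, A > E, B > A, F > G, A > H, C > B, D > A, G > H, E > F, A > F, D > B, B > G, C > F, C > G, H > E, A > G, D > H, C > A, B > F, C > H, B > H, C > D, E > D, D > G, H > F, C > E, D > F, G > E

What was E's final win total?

E's results: beat D, F; lost to A, B, C, G, H.
That is 2 wins.

2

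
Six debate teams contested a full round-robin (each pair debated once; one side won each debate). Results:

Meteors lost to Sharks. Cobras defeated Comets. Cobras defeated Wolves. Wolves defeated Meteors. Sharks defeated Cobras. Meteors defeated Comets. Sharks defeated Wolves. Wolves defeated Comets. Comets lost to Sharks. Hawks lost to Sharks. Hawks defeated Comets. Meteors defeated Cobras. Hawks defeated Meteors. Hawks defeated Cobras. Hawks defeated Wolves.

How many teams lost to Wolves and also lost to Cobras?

1

Wolves beat: Meteors, Comets.
Cobras beat: Wolves, Comets.
Both beat: Comets — 1.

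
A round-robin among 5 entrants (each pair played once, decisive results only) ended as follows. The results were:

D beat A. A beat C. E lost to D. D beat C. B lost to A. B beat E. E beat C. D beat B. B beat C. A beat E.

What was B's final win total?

B's results: beat C, E; lost to A, D.
That is 2 wins.

2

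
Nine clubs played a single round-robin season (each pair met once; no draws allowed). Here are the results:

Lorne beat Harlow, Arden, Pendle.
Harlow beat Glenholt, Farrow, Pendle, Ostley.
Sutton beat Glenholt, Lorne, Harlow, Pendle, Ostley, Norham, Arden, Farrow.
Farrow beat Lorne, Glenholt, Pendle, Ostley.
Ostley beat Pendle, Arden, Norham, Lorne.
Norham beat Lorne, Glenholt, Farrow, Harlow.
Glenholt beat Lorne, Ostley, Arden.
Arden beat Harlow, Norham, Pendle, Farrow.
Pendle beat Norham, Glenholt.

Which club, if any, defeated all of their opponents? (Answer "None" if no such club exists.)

Sutton has 8 wins out of 8 opponents — a perfect record.

Sutton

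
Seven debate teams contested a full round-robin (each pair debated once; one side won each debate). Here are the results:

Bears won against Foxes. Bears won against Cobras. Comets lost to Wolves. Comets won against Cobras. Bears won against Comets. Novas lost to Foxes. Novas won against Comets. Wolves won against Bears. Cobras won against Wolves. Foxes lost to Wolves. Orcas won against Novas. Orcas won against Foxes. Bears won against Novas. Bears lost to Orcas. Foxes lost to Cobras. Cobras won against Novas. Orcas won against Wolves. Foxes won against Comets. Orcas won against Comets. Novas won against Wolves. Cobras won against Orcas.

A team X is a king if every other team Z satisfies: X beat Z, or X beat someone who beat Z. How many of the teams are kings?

3

Comets cannot reach Bears in two steps.
Novas cannot reach Orcas in two steps.
Bears reaches everyone (king).
Cobras reaches everyone (king).
Foxes cannot reach Bears, Orcas in two steps.
Wolves cannot reach Orcas in two steps.
Orcas reaches everyone (king).
Kings: Bears, Cobras, Orcas — 3.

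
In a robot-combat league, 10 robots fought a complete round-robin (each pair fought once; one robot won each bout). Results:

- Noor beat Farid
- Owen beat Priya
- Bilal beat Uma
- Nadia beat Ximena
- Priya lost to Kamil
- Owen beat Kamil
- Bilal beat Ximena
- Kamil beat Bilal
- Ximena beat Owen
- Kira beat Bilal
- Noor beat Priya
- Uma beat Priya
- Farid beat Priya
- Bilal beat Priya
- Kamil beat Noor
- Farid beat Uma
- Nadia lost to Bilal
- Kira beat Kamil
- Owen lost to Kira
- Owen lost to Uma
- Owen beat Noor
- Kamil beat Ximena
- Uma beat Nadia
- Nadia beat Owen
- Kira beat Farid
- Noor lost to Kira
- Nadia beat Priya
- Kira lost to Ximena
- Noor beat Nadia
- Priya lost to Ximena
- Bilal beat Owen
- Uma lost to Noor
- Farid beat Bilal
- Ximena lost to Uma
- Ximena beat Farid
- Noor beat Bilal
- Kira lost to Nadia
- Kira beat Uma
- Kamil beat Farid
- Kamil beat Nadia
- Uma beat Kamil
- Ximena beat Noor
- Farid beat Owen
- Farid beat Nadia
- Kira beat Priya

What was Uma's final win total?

Uma's results: beat Priya, Kamil, Owen, Ximena, Nadia; lost to Kira, Farid, Noor, Bilal.
That is 5 wins.

5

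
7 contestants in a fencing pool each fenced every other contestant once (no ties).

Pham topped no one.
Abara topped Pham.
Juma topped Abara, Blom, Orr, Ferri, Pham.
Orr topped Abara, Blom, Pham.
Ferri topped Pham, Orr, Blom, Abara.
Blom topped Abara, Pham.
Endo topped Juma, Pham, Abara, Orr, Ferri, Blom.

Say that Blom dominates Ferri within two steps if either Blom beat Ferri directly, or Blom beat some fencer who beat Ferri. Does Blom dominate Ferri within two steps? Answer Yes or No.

Blom did not beat Ferri directly.
Blom beat Abara, Pham, but each of them lost to Ferri. No two-step path.

No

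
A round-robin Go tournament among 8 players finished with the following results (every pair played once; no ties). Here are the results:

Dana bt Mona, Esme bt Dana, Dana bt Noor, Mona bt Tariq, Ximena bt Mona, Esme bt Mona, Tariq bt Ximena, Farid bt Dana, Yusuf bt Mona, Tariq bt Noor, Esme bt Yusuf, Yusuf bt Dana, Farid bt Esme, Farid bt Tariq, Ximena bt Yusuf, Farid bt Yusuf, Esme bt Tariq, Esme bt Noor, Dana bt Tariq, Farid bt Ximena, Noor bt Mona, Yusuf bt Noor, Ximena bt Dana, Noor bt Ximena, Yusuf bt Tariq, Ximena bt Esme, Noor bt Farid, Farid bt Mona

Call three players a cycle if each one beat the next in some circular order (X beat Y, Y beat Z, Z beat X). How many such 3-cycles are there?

Win totals: Ximena 4, Farid 6, Yusuf 4, Tariq 2, Dana 3, Esme 5, Mona 1, Noor 3.
A player with w wins dominates both others in C(w,2) triples; summing gives 6 + 15 + 6 + 1 + 3 + 10 + 0 + 3 = 44 transitive triples.
Total triples C(8,3) = 56, so cyclic triples = 56 − 44 = 12.

12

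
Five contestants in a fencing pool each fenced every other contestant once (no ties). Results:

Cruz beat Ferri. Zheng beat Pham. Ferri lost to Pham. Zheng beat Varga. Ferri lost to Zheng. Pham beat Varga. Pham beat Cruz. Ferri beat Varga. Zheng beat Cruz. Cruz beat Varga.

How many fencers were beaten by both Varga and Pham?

0

Varga beat: no one.
Pham beat: Varga, Ferri, Cruz.
No one was beaten by both.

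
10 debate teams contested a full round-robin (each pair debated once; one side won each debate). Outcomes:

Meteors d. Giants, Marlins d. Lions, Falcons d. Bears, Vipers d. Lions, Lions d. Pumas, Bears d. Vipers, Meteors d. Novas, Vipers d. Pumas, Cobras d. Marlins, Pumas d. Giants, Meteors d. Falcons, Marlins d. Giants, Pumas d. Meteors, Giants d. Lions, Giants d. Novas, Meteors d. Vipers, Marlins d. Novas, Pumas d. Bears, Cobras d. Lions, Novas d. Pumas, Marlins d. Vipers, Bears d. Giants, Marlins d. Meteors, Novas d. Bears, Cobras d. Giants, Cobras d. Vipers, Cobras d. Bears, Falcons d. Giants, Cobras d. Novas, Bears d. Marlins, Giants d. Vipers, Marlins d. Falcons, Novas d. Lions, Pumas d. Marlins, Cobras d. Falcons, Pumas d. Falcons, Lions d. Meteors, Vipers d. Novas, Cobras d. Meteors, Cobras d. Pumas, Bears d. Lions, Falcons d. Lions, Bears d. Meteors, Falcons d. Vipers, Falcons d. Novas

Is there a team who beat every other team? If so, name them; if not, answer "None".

Cobras has 9 wins out of 9 opponents — a perfect record.

Cobras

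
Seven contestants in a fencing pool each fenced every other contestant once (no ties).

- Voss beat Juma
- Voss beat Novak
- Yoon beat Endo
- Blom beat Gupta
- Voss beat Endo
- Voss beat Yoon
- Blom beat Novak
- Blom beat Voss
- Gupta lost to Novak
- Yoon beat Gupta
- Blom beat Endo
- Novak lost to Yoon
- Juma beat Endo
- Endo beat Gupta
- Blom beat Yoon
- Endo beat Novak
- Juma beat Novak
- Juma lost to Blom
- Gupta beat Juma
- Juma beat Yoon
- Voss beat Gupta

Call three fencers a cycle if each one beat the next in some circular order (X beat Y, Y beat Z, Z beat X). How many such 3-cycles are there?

3

Win totals: Endo 2, Voss 5, Yoon 3, Gupta 1, Novak 1, Juma 3, Blom 6.
A fencer with w wins dominates both others in C(w,2) triples; summing gives 1 + 10 + 3 + 0 + 0 + 3 + 15 = 32 transitive triples.
Total triples C(7,3) = 35, so cyclic triples = 35 − 32 = 3.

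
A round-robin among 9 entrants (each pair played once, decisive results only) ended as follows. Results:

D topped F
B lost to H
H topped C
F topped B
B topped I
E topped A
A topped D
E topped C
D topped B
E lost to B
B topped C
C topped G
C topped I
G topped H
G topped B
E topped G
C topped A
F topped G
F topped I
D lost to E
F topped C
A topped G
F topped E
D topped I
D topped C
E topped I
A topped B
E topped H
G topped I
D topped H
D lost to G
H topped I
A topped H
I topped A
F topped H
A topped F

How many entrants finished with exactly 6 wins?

2

Win totals: A 5, B 3, C 3, D 5, E 6, F 6, G 4, H 3, I 1.
Exactly 6: E, F — 2 entrants.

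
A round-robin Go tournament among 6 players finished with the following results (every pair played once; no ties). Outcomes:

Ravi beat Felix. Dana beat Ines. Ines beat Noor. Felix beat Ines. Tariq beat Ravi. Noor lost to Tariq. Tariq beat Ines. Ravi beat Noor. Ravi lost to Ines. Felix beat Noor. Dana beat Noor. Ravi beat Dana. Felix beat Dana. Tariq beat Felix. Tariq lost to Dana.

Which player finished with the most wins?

Win totals: Tariq 4, Ravi 3, Ines 2, Felix 3, Noor 0, Dana 3.
Tariq leads with 4 wins (next highest: 3).

Tariq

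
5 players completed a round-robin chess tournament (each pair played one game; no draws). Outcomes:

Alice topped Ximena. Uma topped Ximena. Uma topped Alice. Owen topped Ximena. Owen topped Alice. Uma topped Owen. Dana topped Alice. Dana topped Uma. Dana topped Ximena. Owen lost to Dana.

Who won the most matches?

Win totals: Uma 3, Dana 4, Ximena 0, Alice 1, Owen 2.
Dana leads with 4 wins (next highest: 3).

Dana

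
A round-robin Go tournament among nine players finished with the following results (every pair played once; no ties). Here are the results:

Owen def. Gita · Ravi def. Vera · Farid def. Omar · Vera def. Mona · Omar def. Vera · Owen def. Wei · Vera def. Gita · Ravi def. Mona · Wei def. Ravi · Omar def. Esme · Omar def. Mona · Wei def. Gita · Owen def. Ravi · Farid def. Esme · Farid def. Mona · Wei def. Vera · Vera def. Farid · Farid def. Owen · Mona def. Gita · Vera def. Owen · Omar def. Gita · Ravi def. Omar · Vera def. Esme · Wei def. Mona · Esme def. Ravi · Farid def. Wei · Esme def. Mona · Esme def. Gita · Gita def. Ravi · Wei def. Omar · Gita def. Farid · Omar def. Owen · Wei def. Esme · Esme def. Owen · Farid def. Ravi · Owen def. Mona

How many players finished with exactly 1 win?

Win totals: Gita 2, Vera 5, Owen 4, Farid 6, Mona 1, Ravi 3, Omar 5, Wei 6, Esme 4.
Exactly 1: Mona — 1 player.

1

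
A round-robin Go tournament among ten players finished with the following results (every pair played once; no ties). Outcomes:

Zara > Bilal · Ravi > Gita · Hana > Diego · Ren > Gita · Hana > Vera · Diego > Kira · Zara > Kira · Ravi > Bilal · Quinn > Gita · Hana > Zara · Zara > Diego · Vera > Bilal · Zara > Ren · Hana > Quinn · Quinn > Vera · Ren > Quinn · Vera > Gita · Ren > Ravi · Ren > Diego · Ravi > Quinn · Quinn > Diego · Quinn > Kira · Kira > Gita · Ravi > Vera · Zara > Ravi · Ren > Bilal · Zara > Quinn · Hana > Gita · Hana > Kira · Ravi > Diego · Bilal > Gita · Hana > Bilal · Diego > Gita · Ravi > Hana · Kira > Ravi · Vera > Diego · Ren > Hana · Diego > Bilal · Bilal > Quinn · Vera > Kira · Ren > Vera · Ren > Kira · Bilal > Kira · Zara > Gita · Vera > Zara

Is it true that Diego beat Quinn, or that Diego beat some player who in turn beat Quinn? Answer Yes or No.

Diego did not beat Quinn directly.
Diego beat Gita, Bilal, Kira. Of those, Bilal beat Quinn.

Yes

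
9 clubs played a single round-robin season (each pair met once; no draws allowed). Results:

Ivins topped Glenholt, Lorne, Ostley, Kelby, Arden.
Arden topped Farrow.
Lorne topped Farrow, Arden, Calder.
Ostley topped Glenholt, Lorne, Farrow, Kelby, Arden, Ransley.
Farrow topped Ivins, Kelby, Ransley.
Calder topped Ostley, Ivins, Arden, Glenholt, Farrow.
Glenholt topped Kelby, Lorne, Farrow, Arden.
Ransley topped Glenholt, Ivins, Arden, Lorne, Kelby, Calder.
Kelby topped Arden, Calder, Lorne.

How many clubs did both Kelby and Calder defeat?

1

Kelby beat: Lorne, Calder, Arden.
Calder beat: Glenholt, Ivins, Ostley, Farrow, Arden.
Both beat: Arden — 1.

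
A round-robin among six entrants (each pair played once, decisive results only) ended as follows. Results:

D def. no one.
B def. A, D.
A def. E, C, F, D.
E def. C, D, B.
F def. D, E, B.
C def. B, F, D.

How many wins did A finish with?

4

A's results: beat C, D, E, F; lost to B.
That is 4 wins.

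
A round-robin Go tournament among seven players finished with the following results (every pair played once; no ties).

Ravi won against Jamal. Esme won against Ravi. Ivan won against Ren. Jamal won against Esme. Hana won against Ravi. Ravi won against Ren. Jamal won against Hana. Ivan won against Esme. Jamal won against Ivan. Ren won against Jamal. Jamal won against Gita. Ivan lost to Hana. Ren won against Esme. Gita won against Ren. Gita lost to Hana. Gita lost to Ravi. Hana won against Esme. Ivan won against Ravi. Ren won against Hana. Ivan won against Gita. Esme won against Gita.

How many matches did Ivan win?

Ivan's results: beat Esme, Gita, Ren, Ravi; lost to Jamal, Hana.
That is 4 wins.

4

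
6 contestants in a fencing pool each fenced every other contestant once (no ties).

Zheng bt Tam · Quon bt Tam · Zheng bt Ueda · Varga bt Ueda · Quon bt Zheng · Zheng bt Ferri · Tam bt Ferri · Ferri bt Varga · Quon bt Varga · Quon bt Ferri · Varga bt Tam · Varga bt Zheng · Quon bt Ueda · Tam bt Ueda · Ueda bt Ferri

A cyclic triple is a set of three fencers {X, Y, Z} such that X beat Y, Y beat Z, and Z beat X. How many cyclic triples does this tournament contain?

3

Of the C(6,3) = 20 triples, the cyclic ones are: {Tam, Ferri, Varga}; {Ferri, Varga, Ueda}; {Ferri, Varga, Zheng}.
That is 3.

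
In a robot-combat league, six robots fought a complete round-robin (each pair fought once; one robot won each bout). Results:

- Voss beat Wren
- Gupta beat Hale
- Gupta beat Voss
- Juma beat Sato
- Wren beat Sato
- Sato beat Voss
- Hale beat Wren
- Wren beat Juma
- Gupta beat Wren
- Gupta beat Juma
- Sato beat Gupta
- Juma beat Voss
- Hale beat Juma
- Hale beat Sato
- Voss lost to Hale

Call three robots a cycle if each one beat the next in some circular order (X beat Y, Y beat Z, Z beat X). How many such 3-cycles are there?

Of the C(6,3) = 20 triples, the cyclic ones are: {Hale, Sato, Gupta}; {Voss, Sato, Wren}; {Voss, Juma, Wren}; {Sato, Juma, Gupta}; {Sato, Gupta, Wren}.
That is 5.

5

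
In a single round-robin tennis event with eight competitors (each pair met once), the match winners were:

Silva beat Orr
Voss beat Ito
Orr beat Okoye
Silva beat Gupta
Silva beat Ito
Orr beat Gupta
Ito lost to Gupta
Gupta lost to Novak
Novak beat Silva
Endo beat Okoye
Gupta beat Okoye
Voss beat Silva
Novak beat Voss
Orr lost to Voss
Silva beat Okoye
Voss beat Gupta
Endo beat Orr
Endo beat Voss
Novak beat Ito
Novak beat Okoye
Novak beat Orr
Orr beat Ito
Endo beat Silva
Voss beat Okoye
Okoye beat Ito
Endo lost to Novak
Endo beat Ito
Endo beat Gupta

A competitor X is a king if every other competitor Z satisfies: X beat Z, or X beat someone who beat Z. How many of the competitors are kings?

Ito cannot reach Silva, Voss, Orr, Novak, Okoye, Gupta, Endo in two steps.
Silva cannot reach Voss, Novak, Endo in two steps.
Voss cannot reach Novak, Endo in two steps.
Orr cannot reach Silva, Voss, Novak, Endo in two steps.
Novak reaches everyone (king).
Okoye cannot reach Silva, Voss, Orr, Novak, Gupta, Endo in two steps.
Gupta cannot reach Silva, Voss, Orr, Novak, Endo in two steps.
Endo cannot reach Novak in two steps.
Kings: Novak — 1.

1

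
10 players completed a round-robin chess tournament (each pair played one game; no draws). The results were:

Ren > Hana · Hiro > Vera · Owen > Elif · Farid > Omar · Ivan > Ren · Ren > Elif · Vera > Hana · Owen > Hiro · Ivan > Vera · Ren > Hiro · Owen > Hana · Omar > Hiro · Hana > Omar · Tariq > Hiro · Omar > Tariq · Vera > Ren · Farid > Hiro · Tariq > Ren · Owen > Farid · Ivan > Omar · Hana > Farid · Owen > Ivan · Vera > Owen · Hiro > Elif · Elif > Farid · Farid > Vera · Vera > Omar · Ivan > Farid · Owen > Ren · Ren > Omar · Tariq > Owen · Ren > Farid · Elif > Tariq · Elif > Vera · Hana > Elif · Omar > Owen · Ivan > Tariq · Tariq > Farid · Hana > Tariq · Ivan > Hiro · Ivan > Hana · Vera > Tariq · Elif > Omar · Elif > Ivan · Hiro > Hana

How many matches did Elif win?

Elif's results: beat Ivan, Omar, Vera, Tariq, Farid; lost to Hiro, Ren, Owen, Hana.
That is 5 wins.

5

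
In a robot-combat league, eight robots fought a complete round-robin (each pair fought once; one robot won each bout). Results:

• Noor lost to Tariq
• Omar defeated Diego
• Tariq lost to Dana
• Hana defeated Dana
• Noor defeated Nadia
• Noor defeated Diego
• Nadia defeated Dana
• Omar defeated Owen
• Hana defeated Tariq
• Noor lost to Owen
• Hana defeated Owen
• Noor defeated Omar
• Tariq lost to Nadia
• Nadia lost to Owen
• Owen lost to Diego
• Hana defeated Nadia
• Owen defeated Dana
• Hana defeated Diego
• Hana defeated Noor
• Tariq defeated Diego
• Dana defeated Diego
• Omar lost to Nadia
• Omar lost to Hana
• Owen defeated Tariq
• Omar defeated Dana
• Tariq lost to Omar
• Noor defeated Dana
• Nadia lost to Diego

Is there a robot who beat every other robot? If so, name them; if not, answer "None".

Hana has 7 wins out of 7 opponents — a perfect record.

Hana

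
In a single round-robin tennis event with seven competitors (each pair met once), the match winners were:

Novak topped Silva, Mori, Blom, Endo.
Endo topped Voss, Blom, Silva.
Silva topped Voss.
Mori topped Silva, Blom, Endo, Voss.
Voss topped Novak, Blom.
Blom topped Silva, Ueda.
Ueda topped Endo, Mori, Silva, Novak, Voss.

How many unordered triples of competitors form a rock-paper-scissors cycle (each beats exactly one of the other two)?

Win totals: Blom 2, Silva 1, Endo 3, Mori 4, Novak 4, Ueda 5, Voss 2.
A competitor with w wins dominates both others in C(w,2) triples; summing gives 1 + 0 + 3 + 6 + 6 + 10 + 1 = 27 transitive triples.
Total triples C(7,3) = 35, so cyclic triples = 35 − 27 = 8.

8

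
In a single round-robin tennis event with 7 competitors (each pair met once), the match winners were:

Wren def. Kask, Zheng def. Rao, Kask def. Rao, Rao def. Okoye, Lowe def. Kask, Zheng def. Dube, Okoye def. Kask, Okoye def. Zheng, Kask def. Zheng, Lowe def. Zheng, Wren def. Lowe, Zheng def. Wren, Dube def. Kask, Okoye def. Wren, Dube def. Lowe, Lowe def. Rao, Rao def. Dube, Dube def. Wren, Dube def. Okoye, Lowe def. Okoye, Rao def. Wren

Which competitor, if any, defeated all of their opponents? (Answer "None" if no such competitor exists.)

None

Highest win total is Lowe with 4 (out of 6 possible).
Lowe lost to Dube, Wren, so no competitor went undefeated.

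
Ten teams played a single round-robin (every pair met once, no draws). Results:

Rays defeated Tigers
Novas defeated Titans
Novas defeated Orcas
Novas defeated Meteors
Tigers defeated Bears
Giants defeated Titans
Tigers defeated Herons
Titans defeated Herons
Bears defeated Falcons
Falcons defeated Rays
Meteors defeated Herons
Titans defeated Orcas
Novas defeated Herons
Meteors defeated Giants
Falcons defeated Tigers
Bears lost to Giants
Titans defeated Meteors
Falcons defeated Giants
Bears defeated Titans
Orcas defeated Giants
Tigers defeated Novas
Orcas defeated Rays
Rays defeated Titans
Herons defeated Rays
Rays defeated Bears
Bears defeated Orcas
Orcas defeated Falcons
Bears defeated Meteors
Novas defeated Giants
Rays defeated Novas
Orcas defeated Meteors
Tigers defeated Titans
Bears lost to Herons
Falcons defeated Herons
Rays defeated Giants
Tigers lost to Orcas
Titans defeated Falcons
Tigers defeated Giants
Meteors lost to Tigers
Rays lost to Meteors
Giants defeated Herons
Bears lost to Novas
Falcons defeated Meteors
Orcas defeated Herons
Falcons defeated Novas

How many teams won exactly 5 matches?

Win totals: Tigers 6, Giants 3, Rays 5, Orcas 6, Novas 6, Falcons 6, Meteors 3, Bears 4, Herons 2, Titans 4.
Exactly 5: Rays — 1 team.

1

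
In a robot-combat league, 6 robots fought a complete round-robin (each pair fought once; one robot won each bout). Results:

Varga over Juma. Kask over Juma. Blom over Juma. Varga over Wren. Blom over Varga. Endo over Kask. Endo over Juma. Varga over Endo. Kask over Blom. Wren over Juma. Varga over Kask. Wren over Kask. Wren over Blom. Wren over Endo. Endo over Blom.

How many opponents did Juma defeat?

Juma's results: beat no one; lost to Endo, Wren, Kask, Varga, Blom.
That is 0 wins.

0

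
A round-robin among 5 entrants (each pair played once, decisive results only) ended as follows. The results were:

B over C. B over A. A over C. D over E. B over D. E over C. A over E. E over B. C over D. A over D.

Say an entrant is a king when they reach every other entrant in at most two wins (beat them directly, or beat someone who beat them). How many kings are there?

3

A reaches everyone (king).
B reaches everyone (king).
C cannot reach A, B in two steps.
D cannot reach A in two steps.
E reaches everyone (king).
Kings: A, B, E — 3.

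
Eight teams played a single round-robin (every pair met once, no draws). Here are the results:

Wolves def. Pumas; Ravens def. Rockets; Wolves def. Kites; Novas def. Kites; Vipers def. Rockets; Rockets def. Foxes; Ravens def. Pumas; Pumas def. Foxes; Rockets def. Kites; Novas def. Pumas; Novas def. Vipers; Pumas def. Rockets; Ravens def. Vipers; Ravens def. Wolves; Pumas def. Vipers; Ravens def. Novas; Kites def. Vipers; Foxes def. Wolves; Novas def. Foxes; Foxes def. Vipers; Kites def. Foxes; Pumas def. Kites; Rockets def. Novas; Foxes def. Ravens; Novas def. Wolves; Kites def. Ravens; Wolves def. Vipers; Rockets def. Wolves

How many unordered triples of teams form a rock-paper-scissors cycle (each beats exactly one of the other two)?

15

Win totals: Kites 3, Pumas 4, Ravens 5, Rockets 4, Novas 5, Foxes 3, Wolves 3, Vipers 1.
A team with w wins dominates both others in C(w,2) triples; summing gives 3 + 6 + 10 + 6 + 10 + 3 + 3 + 0 = 41 transitive triples.
Total triples C(8,3) = 56, so cyclic triples = 56 − 41 = 15.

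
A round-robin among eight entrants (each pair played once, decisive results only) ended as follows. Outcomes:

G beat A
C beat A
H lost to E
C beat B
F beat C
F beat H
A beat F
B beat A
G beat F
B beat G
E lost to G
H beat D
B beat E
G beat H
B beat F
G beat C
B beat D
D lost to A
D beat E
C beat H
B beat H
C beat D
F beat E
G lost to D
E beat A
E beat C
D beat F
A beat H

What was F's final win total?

3

F's results: beat C, E, H; lost to A, B, D, G.
That is 3 wins.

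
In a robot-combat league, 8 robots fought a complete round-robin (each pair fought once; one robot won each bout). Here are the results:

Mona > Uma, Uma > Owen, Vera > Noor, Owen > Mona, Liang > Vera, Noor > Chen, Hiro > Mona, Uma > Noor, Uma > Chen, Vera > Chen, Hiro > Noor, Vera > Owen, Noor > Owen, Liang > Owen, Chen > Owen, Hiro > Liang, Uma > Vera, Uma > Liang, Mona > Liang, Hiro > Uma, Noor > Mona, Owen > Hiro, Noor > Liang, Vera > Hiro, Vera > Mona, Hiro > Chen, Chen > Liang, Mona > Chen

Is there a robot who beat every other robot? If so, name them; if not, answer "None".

Highest win total is Vera with 5 (out of 7 possible).
Vera lost to Liang, Uma, so no robot went undefeated.

None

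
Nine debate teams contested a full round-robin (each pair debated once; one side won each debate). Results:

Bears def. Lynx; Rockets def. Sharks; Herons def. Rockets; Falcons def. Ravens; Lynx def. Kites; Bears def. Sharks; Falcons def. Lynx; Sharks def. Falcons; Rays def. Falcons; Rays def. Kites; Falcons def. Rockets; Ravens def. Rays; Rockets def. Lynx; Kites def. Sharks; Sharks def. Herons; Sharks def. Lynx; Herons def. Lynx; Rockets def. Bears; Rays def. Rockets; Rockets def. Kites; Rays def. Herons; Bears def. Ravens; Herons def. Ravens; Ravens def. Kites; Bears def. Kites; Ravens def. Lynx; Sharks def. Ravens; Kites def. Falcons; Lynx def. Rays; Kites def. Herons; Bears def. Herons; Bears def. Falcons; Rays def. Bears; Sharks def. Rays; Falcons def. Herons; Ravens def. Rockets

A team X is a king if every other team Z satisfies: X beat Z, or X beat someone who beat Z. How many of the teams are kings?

6

Lynx cannot reach Ravens in two steps.
Ravens reaches everyone (king).
Kites cannot reach Bears in two steps.
Falcons reaches everyone (king).
Bears reaches everyone (king).
Herons cannot reach Falcons in two steps.
Rays reaches everyone (king).
Rockets reaches everyone (king).
Sharks reaches everyone (king).
Kings: Ravens, Falcons, Bears, Rays, Rockets, Sharks — 6.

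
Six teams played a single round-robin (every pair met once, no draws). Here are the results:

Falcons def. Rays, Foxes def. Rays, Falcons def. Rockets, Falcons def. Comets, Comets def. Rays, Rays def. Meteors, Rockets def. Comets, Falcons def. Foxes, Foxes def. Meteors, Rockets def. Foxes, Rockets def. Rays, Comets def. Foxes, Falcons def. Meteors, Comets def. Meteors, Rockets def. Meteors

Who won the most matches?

Falcons

Win totals: Falcons 5, Rockets 4, Meteors 0, Rays 1, Foxes 2, Comets 3.
Falcons leads with 5 wins (next highest: 4).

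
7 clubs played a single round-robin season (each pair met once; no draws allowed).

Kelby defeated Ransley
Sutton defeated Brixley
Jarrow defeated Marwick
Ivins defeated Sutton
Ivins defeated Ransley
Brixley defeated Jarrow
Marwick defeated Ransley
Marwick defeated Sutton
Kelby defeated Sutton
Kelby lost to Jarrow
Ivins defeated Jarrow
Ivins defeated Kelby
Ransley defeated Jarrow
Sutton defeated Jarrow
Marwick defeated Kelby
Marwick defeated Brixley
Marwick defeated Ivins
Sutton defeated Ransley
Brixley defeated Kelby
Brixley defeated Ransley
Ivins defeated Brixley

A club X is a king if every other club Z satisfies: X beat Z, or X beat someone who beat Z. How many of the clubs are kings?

Sutton cannot reach Ivins in two steps.
Kelby cannot reach Ivins, Marwick in two steps.
Brixley cannot reach Ivins in two steps.
Jarrow reaches everyone (king).
Ivins reaches everyone (king).
Marwick reaches everyone (king).
Ransley cannot reach Sutton, Brixley, Ivins in two steps.
Kings: Jarrow, Ivins, Marwick — 3.

3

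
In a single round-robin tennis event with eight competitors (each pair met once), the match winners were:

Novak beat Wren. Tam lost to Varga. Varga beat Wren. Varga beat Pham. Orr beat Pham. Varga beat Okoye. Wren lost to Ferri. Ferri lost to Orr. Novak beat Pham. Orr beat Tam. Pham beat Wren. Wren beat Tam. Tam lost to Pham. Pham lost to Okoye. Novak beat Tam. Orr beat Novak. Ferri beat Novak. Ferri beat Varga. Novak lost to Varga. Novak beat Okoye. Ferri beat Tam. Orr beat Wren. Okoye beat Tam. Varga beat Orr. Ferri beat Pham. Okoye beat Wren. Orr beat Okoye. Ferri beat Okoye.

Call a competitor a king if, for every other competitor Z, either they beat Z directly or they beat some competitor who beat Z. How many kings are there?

3

Orr reaches everyone (king).
Pham cannot reach Orr, Okoye, Ferri, Varga, Novak in two steps.
Okoye cannot reach Orr, Ferri, Varga, Novak in two steps.
Wren cannot reach Orr, Pham, Okoye, Ferri, Varga, Novak in two steps.
Ferri reaches everyone (king).
Varga reaches everyone (king).
Novak cannot reach Orr, Ferri, Varga in two steps.
Tam cannot reach Orr, Pham, Okoye, Wren, Ferri, Varga, Novak in two steps.
Kings: Orr, Ferri, Varga — 3.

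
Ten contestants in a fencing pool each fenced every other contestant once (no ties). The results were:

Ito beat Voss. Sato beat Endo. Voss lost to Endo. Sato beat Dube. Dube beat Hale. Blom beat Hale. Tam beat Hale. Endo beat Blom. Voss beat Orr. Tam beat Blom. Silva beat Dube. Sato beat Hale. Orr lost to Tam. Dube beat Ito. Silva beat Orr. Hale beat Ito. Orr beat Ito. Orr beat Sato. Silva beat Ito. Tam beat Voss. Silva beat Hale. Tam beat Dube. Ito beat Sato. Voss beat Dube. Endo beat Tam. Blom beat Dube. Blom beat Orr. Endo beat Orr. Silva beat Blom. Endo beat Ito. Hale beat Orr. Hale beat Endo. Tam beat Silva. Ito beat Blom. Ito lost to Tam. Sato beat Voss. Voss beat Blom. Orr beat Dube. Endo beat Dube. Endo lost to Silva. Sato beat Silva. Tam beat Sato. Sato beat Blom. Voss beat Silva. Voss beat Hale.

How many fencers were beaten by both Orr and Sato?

Orr beat: Ito, Dube, Sato.
Sato beat: Blom, Hale, Voss, Endo, Dube, Silva.
Both beat: Dube — 1.

1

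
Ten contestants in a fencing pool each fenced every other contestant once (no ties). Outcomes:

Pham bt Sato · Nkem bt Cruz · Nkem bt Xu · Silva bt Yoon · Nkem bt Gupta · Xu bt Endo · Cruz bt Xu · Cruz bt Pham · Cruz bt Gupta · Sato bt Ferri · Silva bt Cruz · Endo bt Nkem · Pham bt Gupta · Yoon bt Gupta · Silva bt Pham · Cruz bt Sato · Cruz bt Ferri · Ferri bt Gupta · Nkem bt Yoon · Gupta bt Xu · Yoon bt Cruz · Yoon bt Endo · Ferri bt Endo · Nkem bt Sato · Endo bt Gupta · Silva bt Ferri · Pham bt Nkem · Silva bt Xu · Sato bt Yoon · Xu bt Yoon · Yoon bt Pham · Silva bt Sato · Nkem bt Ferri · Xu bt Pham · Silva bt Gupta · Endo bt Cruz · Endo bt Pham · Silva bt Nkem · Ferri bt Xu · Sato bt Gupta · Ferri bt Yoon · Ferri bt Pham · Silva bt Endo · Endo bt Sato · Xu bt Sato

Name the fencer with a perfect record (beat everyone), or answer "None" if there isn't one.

Silva has 9 wins out of 9 opponents — a perfect record.

Silva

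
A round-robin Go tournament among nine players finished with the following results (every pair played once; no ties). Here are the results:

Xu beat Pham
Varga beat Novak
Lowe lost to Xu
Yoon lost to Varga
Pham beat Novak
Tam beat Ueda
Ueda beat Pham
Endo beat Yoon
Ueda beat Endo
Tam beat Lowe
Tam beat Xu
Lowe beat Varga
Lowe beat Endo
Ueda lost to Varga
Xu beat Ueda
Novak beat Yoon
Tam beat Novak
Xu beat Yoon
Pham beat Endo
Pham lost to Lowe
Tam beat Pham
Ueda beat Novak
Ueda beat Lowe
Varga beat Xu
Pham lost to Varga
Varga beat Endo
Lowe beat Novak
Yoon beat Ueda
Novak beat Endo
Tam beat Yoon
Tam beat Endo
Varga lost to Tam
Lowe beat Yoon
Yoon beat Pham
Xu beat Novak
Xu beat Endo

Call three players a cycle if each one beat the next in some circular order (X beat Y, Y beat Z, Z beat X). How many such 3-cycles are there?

7

Win totals: Pham 2, Lowe 5, Endo 1, Xu 6, Yoon 2, Novak 2, Tam 8, Ueda 4, Varga 6.
A player with w wins dominates both others in C(w,2) triples; summing gives 1 + 10 + 0 + 15 + 1 + 1 + 28 + 6 + 15 = 77 transitive triples.
Total triples C(9,3) = 84, so cyclic triples = 84 − 77 = 7.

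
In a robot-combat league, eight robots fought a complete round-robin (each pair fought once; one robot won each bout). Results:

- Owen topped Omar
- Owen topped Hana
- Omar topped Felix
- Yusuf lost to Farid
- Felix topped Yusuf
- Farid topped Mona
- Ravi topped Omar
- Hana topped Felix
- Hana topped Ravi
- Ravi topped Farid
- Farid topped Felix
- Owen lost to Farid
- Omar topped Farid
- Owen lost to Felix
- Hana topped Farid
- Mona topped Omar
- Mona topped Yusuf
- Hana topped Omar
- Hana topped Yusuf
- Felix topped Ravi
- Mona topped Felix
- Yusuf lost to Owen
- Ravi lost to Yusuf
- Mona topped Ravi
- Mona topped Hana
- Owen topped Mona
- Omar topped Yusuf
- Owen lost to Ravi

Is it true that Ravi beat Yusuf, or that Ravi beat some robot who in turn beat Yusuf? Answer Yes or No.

Ravi did not beat Yusuf directly.
Ravi beat Farid, Owen, Omar. Of those, Farid beat Yusuf.

Yes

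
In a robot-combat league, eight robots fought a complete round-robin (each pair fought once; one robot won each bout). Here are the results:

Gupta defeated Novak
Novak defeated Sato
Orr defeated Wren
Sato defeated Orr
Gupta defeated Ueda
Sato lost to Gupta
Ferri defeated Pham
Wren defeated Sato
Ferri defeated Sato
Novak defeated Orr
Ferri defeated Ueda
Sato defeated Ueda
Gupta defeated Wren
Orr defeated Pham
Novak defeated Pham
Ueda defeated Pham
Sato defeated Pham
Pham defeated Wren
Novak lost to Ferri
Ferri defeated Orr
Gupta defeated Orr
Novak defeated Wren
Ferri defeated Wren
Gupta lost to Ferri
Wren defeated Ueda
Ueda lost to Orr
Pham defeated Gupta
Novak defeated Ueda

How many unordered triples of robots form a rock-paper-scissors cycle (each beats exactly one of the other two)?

Win totals: Sato 3, Ueda 1, Pham 2, Gupta 5, Orr 3, Novak 5, Wren 2, Ferri 7.
A robot with w wins dominates both others in C(w,2) triples; summing gives 3 + 0 + 1 + 10 + 3 + 10 + 1 + 21 = 49 transitive triples.
Total triples C(8,3) = 56, so cyclic triples = 56 − 49 = 7.

7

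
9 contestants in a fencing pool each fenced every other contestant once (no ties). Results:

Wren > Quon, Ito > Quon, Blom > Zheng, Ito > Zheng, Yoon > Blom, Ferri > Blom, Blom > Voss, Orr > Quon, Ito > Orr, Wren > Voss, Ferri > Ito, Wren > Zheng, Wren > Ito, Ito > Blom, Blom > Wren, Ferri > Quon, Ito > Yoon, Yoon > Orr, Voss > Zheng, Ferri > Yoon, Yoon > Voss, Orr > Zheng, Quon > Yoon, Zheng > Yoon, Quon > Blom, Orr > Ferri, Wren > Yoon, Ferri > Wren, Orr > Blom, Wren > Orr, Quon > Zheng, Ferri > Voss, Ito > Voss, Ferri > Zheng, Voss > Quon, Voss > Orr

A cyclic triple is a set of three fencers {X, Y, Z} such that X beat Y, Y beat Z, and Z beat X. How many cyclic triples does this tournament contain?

Win totals: Blom 3, Voss 3, Quon 3, Zheng 1, Orr 4, Ito 6, Ferri 7, Wren 6, Yoon 3.
A fencer with w wins dominates both others in C(w,2) triples; summing gives 3 + 3 + 3 + 0 + 6 + 15 + 21 + 15 + 3 = 69 transitive triples.
Total triples C(9,3) = 84, so cyclic triples = 84 − 69 = 15.

15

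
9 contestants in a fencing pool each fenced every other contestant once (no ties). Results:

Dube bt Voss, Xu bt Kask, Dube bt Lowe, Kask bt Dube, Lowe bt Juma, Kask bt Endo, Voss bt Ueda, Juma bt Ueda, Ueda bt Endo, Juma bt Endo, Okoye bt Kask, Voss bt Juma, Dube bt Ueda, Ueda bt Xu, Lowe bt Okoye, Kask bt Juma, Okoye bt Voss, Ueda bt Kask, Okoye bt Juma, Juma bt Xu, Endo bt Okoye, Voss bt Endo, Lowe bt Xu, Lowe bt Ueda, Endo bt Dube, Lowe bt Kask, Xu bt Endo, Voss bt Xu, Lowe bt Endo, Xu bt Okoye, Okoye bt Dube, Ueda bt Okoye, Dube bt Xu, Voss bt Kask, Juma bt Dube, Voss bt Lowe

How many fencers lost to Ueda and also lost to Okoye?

Ueda beat: Xu, Endo, Okoye, Kask.
Okoye beat: Juma, Dube, Voss, Kask.
Both beat: Kask — 1.

1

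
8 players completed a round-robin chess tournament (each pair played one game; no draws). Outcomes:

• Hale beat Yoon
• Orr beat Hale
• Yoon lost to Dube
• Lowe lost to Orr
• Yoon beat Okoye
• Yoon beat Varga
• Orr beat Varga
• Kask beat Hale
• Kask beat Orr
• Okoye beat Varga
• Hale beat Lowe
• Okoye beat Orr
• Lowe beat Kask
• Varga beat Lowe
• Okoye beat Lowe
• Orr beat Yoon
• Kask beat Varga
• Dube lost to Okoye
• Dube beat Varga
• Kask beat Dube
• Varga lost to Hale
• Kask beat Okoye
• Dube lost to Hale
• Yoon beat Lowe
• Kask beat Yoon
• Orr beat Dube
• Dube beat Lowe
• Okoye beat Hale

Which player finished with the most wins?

Win totals: Yoon 3, Dube 3, Lowe 1, Kask 6, Hale 4, Okoye 5, Varga 1, Orr 5.
Kask leads with 6 wins (next highest: 5).

Kask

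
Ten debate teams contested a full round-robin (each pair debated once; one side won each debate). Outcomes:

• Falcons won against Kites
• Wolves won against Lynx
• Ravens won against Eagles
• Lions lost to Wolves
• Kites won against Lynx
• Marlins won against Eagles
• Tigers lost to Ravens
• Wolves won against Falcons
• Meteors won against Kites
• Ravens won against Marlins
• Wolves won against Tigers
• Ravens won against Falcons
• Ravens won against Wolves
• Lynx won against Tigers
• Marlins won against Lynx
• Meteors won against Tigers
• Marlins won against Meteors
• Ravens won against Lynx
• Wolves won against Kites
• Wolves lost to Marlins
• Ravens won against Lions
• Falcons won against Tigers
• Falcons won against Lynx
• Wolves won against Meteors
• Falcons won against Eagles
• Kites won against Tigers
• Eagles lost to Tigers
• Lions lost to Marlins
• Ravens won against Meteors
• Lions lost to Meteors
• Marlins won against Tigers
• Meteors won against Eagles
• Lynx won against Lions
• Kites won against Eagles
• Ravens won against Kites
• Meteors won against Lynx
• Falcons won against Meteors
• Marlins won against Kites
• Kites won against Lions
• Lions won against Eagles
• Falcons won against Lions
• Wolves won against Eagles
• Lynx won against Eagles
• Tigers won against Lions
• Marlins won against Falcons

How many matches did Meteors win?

5

Meteors' results: beat Kites, Eagles, Lynx, Lions, Tigers; lost to Wolves, Falcons, Ravens, Marlins.
That is 5 wins.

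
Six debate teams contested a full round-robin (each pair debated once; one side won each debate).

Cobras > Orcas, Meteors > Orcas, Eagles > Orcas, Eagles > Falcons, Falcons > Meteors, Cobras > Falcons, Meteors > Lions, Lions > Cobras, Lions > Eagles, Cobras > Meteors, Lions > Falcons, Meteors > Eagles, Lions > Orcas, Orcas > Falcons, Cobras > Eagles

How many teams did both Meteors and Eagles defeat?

1

Meteors beat: Lions, Orcas, Eagles.
Eagles beat: Orcas, Falcons.
Both beat: Orcas — 1.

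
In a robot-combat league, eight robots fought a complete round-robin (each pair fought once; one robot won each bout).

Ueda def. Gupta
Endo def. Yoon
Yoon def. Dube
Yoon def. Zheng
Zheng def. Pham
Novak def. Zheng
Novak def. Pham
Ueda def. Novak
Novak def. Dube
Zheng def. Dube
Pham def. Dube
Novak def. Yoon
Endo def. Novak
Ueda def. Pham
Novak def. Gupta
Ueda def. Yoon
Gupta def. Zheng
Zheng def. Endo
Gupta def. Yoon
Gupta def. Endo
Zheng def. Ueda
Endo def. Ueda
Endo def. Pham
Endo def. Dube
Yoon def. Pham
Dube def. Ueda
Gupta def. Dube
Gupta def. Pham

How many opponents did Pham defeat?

Pham's results: beat Dube; lost to Endo, Novak, Ueda, Gupta, Zheng, Yoon.
That is 1 win.

1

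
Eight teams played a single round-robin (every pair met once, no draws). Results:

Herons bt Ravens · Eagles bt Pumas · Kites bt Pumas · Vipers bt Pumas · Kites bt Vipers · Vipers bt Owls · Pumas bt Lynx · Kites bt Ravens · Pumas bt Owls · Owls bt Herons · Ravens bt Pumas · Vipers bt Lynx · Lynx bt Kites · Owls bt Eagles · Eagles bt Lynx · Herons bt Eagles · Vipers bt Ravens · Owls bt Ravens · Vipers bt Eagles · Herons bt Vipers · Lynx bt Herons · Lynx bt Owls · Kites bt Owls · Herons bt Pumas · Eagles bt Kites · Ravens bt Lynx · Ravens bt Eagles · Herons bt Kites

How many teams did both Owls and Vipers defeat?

Owls beat: Herons, Ravens, Eagles.
Vipers beat: Ravens, Pumas, Eagles, Lynx, Owls.
Both beat: Ravens, Eagles — 2.

2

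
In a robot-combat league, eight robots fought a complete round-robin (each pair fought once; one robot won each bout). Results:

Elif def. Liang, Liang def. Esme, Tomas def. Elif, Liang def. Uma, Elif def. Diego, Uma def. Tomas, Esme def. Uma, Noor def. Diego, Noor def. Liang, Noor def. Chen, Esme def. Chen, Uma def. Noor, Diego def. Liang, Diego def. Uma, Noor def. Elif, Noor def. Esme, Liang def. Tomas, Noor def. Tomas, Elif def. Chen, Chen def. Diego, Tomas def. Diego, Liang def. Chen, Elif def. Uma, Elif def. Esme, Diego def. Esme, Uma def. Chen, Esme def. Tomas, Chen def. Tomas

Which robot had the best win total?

Noor

Win totals: Noor 6, Uma 3, Tomas 2, Chen 2, Esme 3, Diego 3, Elif 5, Liang 4.
Noor leads with 6 wins (next highest: 5).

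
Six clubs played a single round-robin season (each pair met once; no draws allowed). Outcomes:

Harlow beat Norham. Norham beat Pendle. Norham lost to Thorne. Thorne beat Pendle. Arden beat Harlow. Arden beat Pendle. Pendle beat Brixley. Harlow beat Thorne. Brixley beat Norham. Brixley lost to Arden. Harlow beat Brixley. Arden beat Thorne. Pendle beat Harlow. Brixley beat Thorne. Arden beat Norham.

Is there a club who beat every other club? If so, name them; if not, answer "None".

Arden has 5 wins out of 5 opponents — a perfect record.

Arden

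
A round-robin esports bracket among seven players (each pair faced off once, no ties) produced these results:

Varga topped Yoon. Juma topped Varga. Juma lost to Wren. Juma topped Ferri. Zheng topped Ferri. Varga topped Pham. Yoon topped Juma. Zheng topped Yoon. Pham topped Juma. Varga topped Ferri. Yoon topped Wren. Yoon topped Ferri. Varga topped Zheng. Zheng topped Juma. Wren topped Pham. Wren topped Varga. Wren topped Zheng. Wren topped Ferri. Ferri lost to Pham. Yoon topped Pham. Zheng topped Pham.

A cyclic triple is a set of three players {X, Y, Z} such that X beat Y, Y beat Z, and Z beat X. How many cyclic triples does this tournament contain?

Win totals: Yoon 4, Wren 5, Pham 2, Varga 4, Ferri 0, Zheng 4, Juma 2.
A player with w wins dominates both others in C(w,2) triples; summing gives 6 + 10 + 1 + 6 + 0 + 6 + 1 = 30 transitive triples.
Total triples C(7,3) = 35, so cyclic triples = 35 − 30 = 5.

5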